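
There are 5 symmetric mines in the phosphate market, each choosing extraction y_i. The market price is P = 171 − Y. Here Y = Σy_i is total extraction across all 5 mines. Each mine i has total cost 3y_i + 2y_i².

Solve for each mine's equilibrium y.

16.8

A representative mine's profit is π_i = y_i(171 − Y) − 3y_i − 2y_i², with Y = y_i + Σ_{j≠i} y_j.
First-order condition: 168 − 6y_i − Σ_{j≠i} y_j = 0.
Imposing symmetry (y_j = y for all j) turns Σ_{j≠i} y_j into 4y, so 168 = 10y and y = 16.8.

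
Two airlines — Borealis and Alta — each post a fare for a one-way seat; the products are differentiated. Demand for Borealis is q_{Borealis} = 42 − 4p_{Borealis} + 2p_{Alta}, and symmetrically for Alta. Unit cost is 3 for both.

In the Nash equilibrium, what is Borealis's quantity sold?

Borealis's profit: π = (p_{Borealis} − 3)(42 − 4p_{Borealis} + 2p_{Alta}).
∂π/∂p_{Borealis} = 54 − 8p_{Borealis} + 2p_{Alta} = 0 ⇒ p_{Borealis} = 6.75 + 0.25p_{Alta}.
The game is symmetric, so in equilibrium p_{Alta} = p_{Borealis}: the reaction function gives 0.75p_{Borealis} = 6.75, hence p_{Borealis} = 9.
q_{Borealis} = 42 − 4·9 + 2·9 = 24.

24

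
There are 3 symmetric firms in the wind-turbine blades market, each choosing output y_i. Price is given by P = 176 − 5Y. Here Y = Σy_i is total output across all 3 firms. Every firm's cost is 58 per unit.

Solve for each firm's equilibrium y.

5.9

A representative firm's profit is π_i = y_i(176 − 5Y) − 58y_i, with Y = y_i + Σ_{j≠i} y_j.
First-order condition: 118 − 10y_i − 5Σ_{j≠i} y_j = 0.
Imposing symmetry (y_j = y for all j) turns Σ_{j≠i} y_j into 2y, so 118 = 20y and y = 5.9.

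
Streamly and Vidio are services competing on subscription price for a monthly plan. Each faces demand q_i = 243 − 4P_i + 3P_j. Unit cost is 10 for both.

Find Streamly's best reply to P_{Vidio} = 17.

Streamly's profit: π = (P_{Streamly} − 10)(243 − 4P_{Streamly} + 3P_{Vidio}).
∂π/∂P_{Streamly} = 283 − 8P_{Streamly} + 3P_{Vidio} = 0 ⇒ P_{Streamly} = 35.375 + 0.375P_{Vidio}.
At P_{Vidio} = 17: P_{Streamly} = 35.375 + 0.375·17 = 41.75.

41.75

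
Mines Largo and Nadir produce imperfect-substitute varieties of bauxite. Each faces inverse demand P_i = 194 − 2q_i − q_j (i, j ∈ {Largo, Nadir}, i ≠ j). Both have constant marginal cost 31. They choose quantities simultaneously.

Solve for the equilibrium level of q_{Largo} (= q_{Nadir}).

Mine Largo's profit: π = q_{Largo}(194 − 2q_{Largo} − q_{Nadir}) − 31q_{Largo}.
∂π/∂q_{Largo} = 163 − 4q_{Largo} − q_{Nadir} = 0 ⇒ q_{Largo} = 40.75 − 0.25q_{Nadir}.
The game is symmetric, so in equilibrium q_{Nadir} = q_{Largo}: the reaction function gives 1.25q_{Largo} = 40.75, hence q_{Largo} = 32.6.

32.6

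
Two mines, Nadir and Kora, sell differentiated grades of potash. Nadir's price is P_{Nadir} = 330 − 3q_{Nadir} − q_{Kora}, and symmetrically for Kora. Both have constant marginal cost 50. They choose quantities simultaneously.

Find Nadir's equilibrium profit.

Mine Nadir's profit: π = q_{Nadir}(330 − 3q_{Nadir} − q_{Kora}) − 50q_{Nadir}.
∂π/∂q_{Nadir} = 280 − 6q_{Nadir} − q_{Kora} = 0 ⇒ q_{Nadir} = 140/3 − (1/6)q_{Kora}.
The game is symmetric, so in equilibrium q_{Kora} = q_{Nadir}: the reaction function gives (7/6)q_{Nadir} = 140/3, hence q_{Nadir} = 40.
P_{Nadir} = 330 − 3·40 − 40 = 170.
Profit = (170 − 50)·40 = 4800.

4800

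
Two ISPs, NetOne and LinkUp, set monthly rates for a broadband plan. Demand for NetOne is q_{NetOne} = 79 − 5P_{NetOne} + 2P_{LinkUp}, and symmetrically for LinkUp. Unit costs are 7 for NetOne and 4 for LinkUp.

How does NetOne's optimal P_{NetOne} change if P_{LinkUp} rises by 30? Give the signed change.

NetOne's profit: π = (P_{NetOne} − 7)(79 − 5P_{NetOne} + 2P_{LinkUp}).
∂π/∂P_{NetOne} = 114 − 10P_{NetOne} + 2P_{LinkUp} = 0 ⇒ P_{NetOne} = 11.4 + 0.2P_{LinkUp}.
The reaction-function slope is 0.2, so a 30-unit rise in P_{LinkUp} moves P_{NetOne} by 0.2 × 30 = 6. NetOne's best response rises — the actions are strategic complements.

6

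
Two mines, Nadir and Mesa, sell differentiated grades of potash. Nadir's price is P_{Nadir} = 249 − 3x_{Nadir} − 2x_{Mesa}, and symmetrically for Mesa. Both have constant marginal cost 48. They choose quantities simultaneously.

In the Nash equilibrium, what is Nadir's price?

123.375

Mine Nadir's profit: π = x_{Nadir}(249 − 3x_{Nadir} − 2x_{Mesa}) − 48x_{Nadir}.
∂π/∂x_{Nadir} = 201 − 6x_{Nadir} − 2x_{Mesa} = 0 ⇒ x_{Nadir} = 33.5 − (1/3)x_{Mesa}.
By symmetry x_{Mesa} = x_{Nadir}; substituting into the reaction function, (4/3)x_{Nadir} = 33.5 and x_{Nadir} = 25.125.
P_{Nadir} = 249 − 3·25.125 − 2·25.125 = 123.375.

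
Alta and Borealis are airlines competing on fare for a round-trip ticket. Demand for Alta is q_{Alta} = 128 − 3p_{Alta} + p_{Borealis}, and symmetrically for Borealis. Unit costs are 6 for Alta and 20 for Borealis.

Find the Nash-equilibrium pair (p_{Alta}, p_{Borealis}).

Alta's profit: π = (p_{Alta} − 6)(128 − 3p_{Alta} + p_{Borealis}).
∂π/∂p_{Alta} = 146 − 6p_{Alta} + p_{Borealis} = 0 ⇒ p_{Alta} = 73/3 + (1/6)p_{Borealis}.
Similarly p_{Borealis} = 94/3 + (1/6)p_{Alta}.
Solving the two reaction functions simultaneously: (1 − (1/6)(1/6))p_{Alta} = 73/3 + (1/6)·(94/3), so (35/36)p_{Alta} = 266/9 and p_{Alta} = 30.4.
Then p_{Borealis} = 94/3 + (1/6)·30.4 = 36.4.

30.4, 36.4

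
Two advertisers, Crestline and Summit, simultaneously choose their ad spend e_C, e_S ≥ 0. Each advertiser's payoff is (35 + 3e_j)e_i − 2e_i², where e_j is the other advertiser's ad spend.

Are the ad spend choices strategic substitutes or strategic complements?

Crestline's payoff is (35 + 3e_S)e_C − 2e_C².
∂π/∂e_C = 35 + 3e_S − 4e_C = 0, so e_C = 8.75 + 0.75e_S.
The best-response slope de_C/de_S = 0.75 > 0: the reaction function is upward-sloping, so the choices are strategic complements.

strategic complements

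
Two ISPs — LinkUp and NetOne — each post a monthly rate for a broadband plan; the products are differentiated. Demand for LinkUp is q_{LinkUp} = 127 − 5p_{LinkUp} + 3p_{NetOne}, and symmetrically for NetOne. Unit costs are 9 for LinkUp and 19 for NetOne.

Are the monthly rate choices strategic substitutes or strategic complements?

strategic complements

LinkUp's profit: π = (p_{LinkUp} − 9)(127 − 5p_{LinkUp} + 3p_{NetOne}).
∂π/∂p_{LinkUp} = 172 − 10p_{LinkUp} + 3p_{NetOne} = 0 ⇒ p_{LinkUp} = 17.2 + 0.3p_{NetOne}.
The best-response slope dp_{LinkUp}/dp_{NetOne} = 0.3 > 0: the reaction function is upward-sloping, so the choices are strategic complements.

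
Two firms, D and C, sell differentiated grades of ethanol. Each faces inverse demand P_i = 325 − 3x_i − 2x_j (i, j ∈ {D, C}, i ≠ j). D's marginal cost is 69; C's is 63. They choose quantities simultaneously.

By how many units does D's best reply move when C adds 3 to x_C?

-1

Firm D's profit: π = x_D(325 − 3x_D − 2x_C) − 69x_D.
∂π/∂x_D = 256 − 6x_D − 2x_C = 0 ⇒ x_D = 128/3 − (1/3)x_C.
The reaction-function slope is −1/3, so a 3-unit rise in x_C moves x_D by −1/3 × 3 = −1. D's best response falls — the actions are strategic substitutes.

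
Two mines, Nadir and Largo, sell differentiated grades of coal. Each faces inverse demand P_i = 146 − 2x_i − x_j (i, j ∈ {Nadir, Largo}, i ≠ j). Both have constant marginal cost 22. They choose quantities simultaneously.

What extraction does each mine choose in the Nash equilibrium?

24.8

Mine Nadir's profit: π = x_{Nadir}(146 − 2x_{Nadir} − x_{Largo}) − 22x_{Nadir}.
∂π/∂x_{Nadir} = 124 − 4x_{Nadir} − x_{Largo} = 0 ⇒ x_{Nadir} = 31 − 0.25x_{Largo}.
By symmetry x_{Largo} = x_{Nadir}; substituting into the reaction function, 1.25x_{Nadir} = 31 and x_{Nadir} = 24.8.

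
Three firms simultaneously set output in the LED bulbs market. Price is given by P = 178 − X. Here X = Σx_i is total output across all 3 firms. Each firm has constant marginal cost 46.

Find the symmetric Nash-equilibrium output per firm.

A representative firm's profit is π_i = x_i(178 − X) − 46x_i, with X = x_i + Σ_{j≠i} x_j.
First-order condition: 132 − 2x_i − Σ_{j≠i} x_j = 0.
In a symmetric equilibrium every firm chooses the same x, so Σ_{j≠i} x_j = 2x. The condition becomes 132 − 4x = 0, giving x = 132/4 = 33.

33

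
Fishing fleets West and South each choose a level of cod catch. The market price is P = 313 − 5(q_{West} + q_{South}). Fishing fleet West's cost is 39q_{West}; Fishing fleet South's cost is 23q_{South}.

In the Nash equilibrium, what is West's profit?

Fishing fleet West's profit: π = q_{West}(313 − 5(q_{West} + q_{South})) − 39q_{West}.
∂π/∂q_{West} = 274 − 10q_{West} − 5q_{South} = 0, so q_{West} = 27.4 − 0.5q_{South}.
By the same steps for South: q_{South} = 29 − 0.5q_{West}.
Solving the two reaction functions simultaneously: (1 − (−0.5)(−0.5))q_{West} = 27.4 − 0.5·29, so 0.75q_{West} = 12.9 and q_{West} = 17.2.
Then q_{South} = 29 − 0.5·17.2 = 20.4.
Price P = 313 − 5·37.6 = 125.
West's profit: (125 − 39)·17.2 = 1479.2.

1479.2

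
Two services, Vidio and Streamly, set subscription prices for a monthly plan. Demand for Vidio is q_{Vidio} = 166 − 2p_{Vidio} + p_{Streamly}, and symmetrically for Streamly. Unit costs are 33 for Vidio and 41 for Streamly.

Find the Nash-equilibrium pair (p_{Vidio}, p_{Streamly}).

78.4, 81.6

Vidio's profit: π = (p_{Vidio} − 33)(166 − 2p_{Vidio} + p_{Streamly}).
∂π/∂p_{Vidio} = 232 − 4p_{Vidio} + p_{Streamly} = 0 ⇒ p_{Vidio} = 58 + 0.25p_{Streamly}.
Similarly p_{Streamly} = 62 + 0.25p_{Vidio}.
Solving the two reaction functions simultaneously: (1 − (0.25)(0.25))p_{Vidio} = 58 + 0.25·62, so 0.9375p_{Vidio} = 73.5 and p_{Vidio} = 78.4.
Then p_{Streamly} = 62 + 0.25·78.4 = 81.6.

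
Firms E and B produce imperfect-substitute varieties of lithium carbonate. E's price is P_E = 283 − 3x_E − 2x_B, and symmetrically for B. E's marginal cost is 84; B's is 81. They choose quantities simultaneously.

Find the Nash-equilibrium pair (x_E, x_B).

Firm E's profit: π = x_E(283 − 3x_E − 2x_B) − 84x_E.
∂π/∂x_E = 199 − 6x_E − 2x_B = 0 ⇒ x_E = 199/6 − (1/3)x_B.
Similarly x_B = 101/3 − (1/3)x_E.
Solving the two reaction functions simultaneously: (1 − (−1/3)(−1/3))x_E = 199/6 − (1/3)·(101/3), so (8/9)x_E = 395/18 and x_E = 24.6875.
Then x_B = 101/3 − (1/3)·24.6875 = 25.4375.

24.6875, 25.4375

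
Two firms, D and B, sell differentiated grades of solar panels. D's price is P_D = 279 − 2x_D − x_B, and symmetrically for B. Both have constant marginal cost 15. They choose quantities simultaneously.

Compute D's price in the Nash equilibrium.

Firm D's profit: π = x_D(279 − 2x_D − x_B) − 15x_D.
∂π/∂x_D = 264 − 4x_D − x_B = 0 ⇒ x_D = 66 − 0.25x_B.
Setting x_D = x_B in the reaction function: x_D = 66 − 0.25x_D, so x_D = 66 / 1.25 = 52.8.
P_D = 279 − 2·52.8 − 52.8 = 120.6.

120.6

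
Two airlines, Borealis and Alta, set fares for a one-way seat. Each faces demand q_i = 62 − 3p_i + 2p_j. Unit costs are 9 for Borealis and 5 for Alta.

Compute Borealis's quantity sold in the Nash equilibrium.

37.5

Borealis's profit: π = (p_{Borealis} − 9)(62 − 3p_{Borealis} + 2p_{Alta}).
∂π/∂p_{Borealis} = 89 − 6p_{Borealis} + 2p_{Alta} = 0 ⇒ p_{Borealis} = 89/6 + (1/3)p_{Alta}.
Similarly p_{Alta} = 77/6 + (1/3)p_{Borealis}.
Substituting the second reaction function into the first: p_{Borealis} = 89/6 + (1/3)(77/6 + (1/3)p_{Borealis}), which gives (8/9)p_{Borealis} = 172/9 ⇒ p_{Borealis} = 21.5.
Then p_{Alta} = 77/6 + (1/3)·21.5 = 20.
q_{Borealis} = 62 − 3·21.5 + 2·20 = 37.5.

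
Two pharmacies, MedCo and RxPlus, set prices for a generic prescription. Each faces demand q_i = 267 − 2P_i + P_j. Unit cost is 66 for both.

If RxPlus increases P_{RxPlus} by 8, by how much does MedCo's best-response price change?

2

MedCo's profit: π = (P_{MedCo} − 66)(267 − 2P_{MedCo} + P_{RxPlus}).
∂π/∂P_{MedCo} = 399 − 4P_{MedCo} + P_{RxPlus} = 0 ⇒ P_{MedCo} = 99.75 + 0.25P_{RxPlus}.
The reaction-function slope is 0.25, so an 8-unit rise in P_{RxPlus} moves P_{MedCo} by 0.25 × 8 = 2. MedCo's best response rises — the actions are strategic complements.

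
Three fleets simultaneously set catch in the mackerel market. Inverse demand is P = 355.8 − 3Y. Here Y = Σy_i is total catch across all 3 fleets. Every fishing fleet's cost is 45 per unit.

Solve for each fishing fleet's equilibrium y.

A representative fishing fleet's profit is π_i = y_i(355.8 − 3Y) − 45y_i, with Y = y_i + Σ_{j≠i} y_j.
First-order condition: 310.8 − 6y_i − 3Σ_{j≠i} y_j = 0.
In a symmetric equilibrium every fishing fleet chooses the same y, so Σ_{j≠i} y_j = 2y. The condition becomes 310.8 − 12y = 0, giving y = 310.8/12 = 25.9.

25.9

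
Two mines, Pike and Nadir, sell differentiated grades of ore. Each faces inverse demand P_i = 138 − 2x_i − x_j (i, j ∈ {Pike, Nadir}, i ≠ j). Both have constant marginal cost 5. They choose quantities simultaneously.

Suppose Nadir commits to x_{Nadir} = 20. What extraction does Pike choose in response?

28.25

Mine Pike's profit: π = x_{Pike}(138 − 2x_{Pike} − x_{Nadir}) − 5x_{Pike}.
∂π/∂x_{Pike} = 133 − 4x_{Pike} − x_{Nadir} = 0 ⇒ x_{Pike} = 33.25 − 0.25x_{Nadir}.
At x_{Nadir} = 20: x_{Pike} = 33.25 − 0.25·20 = 28.25.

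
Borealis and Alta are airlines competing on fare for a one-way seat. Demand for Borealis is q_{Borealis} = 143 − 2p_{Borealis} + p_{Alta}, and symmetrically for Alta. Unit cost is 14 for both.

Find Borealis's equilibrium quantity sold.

Borealis's profit: π = (p_{Borealis} − 14)(143 − 2p_{Borealis} + p_{Alta}).
∂π/∂p_{Borealis} = 171 − 4p_{Borealis} + p_{Alta} = 0 ⇒ p_{Borealis} = 42.75 + 0.25p_{Alta}.
Setting p_{Borealis} = p_{Alta} in the reaction function: p_{Borealis} = 42.75 + 0.25p_{Borealis}, so p_{Borealis} = 42.75 / 0.75 = 57.
q_{Borealis} = 143 − 2·57 + 57 = 86.

86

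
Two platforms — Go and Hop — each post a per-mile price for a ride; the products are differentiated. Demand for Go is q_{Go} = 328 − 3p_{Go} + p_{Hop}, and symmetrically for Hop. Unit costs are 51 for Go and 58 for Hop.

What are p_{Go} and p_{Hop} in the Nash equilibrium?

Go's profit: π = (p_{Go} − 51)(328 − 3p_{Go} + p_{Hop}).
∂π/∂p_{Go} = 481 − 6p_{Go} + p_{Hop} = 0 ⇒ p_{Go} = 481/6 + (1/6)p_{Hop}.
Similarly p_{Hop} = 251/3 + (1/6)p_{Go}.
Plugging p_{Hop} into Go's best response: p_{Go} = 481/6 + (1/6)(251/3 + (1/6)p_{Go}) ⇒ (35/36)p_{Go} = 847/9, so p_{Go} = 96.8.
Then p_{Hop} = 251/3 + (1/6)·96.8 = 99.8.

96.8, 99.8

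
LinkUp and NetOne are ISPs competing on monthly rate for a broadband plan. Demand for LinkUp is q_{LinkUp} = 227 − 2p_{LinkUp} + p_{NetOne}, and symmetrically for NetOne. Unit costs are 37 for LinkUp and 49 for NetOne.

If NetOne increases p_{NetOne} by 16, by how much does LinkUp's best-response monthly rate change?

LinkUp's profit: π = (p_{LinkUp} − 37)(227 − 2p_{LinkUp} + p_{NetOne}).
∂π/∂p_{LinkUp} = 301 − 4p_{LinkUp} + p_{NetOne} = 0 ⇒ p_{LinkUp} = 75.25 + 0.25p_{NetOne}.
The reaction-function slope is 0.25, so a 16-unit rise in p_{NetOne} moves p_{LinkUp} by 0.25 × 16 = 4. LinkUp's best response rises — the actions are strategic complements.

4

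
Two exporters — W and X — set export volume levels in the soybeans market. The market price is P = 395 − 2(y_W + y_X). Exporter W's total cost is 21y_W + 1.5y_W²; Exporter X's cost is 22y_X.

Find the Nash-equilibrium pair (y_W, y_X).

31.25, 77.625

Exporter W's profit: π = y_W(395 − 2(y_W + y_X)) − 21y_W − 1.5y_W².
∂π/∂y_W = 374 − 7y_W − 2y_X = 0, so y_W = 374/7 − (2/7)y_X.
For X: ∂π/∂y_X = 373 − 4y_X − 2y_W = 0 ⇒ y_X = 93.25 − 0.5y_W.
Solving the two reaction functions simultaneously: (1 − (−2/7)(−0.5))y_W = 374/7 − (2/7)·93.25, so (6/7)y_W = 375/14 and y_W = 31.25.
Then y_X = 93.25 − 0.5·31.25 = 77.625.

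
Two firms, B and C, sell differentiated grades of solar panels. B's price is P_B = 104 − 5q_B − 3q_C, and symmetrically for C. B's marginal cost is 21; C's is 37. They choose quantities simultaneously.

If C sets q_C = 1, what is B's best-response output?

8

Firm B's profit: π = q_B(104 − 5q_B − 3q_C) − 21q_B.
∂π/∂q_B = 83 − 10q_B − 3q_C = 0 ⇒ q_B = 8.3 − 0.3q_C.
At q_C = 1: q_B = 8.3 − 0.3·1 = 8.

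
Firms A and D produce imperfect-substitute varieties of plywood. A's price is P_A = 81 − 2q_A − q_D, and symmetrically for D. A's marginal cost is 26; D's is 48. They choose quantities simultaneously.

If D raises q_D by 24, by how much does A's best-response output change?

Firm A's profit: π = q_A(81 − 2q_A − q_D) − 26q_A.
∂π/∂q_A = 55 − 4q_A − q_D = 0 ⇒ q_A = 13.75 − 0.25q_D.
The reaction-function slope is −0.25, so a 24-unit rise in q_D moves q_A by −0.25 × 24 = −6. A's best response falls — the actions are strategic substitutes.

-6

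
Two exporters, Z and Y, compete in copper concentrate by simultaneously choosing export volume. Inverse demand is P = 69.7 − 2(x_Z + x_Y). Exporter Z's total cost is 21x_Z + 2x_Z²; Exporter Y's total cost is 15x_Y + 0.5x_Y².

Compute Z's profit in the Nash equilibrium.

Exporter Z's profit: π = x_Z(69.7 − 2(x_Z + x_Y)) − 21x_Z − 2x_Z².
∂π/∂x_Z = 48.7 − 8x_Z − 2x_Y = 0, so x_Z = 6.0875 − 0.25x_Y.
For Y: ∂π/∂x_Y = 54.7 − 5x_Y − 2x_Z = 0 ⇒ x_Y = 10.94 − 0.4x_Z.
Solving the two reaction functions simultaneously: (1 − (−0.25)(−0.4))x_Z = 6.0875 − 0.25·10.94, so 0.9x_Z = 3.3525 and x_Z = 3.725.
Then x_Y = 10.94 − 0.4·3.725 = 9.45.
Price P = 69.7 − 2·13.175 = 43.35.
Z's profit: (43.35 − 21)·3.725 − 2(3.725)² = 55.5025.

55.5025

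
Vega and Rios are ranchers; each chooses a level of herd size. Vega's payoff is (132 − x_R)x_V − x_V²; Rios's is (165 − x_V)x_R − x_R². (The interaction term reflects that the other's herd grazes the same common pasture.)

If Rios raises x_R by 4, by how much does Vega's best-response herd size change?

-2

Expanding Vega's payoff: 132x_V − x_Rx_V − x_V².
∂π/∂x_V = 132 − x_R − 2x_V = 0, so x_V = 66 − 0.5x_R.
The reaction-function slope is −0.5, so a 4-unit rise in x_R moves x_V by −0.5 × 4 = −2. Vega's best response falls — the actions are strategic substitutes.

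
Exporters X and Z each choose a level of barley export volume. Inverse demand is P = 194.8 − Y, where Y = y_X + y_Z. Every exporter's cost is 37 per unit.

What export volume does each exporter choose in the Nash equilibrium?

52.6

Exporter X's profit: π = y_X(194.8 − (y_X + y_Z)) − 37y_X.
∂π/∂y_X = 157.8 − 2y_X − y_Z = 0, so y_X = 78.9 − 0.5y_Z.
By symmetry y_Z = y_X; substituting into the reaction function, 1.5y_X = 78.9 and y_X = 52.6.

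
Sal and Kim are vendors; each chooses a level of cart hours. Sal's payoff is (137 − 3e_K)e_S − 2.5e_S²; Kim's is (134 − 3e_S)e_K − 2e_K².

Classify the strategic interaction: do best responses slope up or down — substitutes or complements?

Expanding Sal's payoff: 137e_S − 3e_Ke_S − 2.5e_S².
∂π/∂e_S = 137 − 3e_K − 5e_S = 0, so e_S = 27.4 − 0.6e_K.
The best-response slope de_S/de_K = −0.6 < 0: the reaction function is downward-sloping, so the choices are strategic substitutes.

strategic substitutes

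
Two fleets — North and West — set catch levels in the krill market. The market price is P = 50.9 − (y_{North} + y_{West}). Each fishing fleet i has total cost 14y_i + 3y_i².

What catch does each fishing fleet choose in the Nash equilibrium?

4.1

Fishing fleet North's profit: π = y_{North}(50.9 − (y_{North} + y_{West})) − 14y_{North} − 3y_{North}².
∂π/∂y_{North} = 36.9 − 8y_{North} − y_{West} = 0, so y_{North} = 4.6125 − 0.125y_{West}.
The game is symmetric, so in equilibrium y_{West} = y_{North}: the reaction function gives 1.125y_{North} = 4.6125, hence y_{North} = 4.1.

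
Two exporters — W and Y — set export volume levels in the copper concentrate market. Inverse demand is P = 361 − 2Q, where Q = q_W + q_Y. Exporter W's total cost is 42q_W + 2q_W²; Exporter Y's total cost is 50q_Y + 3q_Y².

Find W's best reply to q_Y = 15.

Exporter W's profit: π = q_W(361 − 2(q_W + q_Y)) − 42q_W − 2q_W².
∂π/∂q_W = 319 − 8q_W − 2q_Y = 0, so q_W = 39.875 − 0.25q_Y.
At q_Y = 15: q_W = 39.875 − 0.25·15 = 36.125.

36.125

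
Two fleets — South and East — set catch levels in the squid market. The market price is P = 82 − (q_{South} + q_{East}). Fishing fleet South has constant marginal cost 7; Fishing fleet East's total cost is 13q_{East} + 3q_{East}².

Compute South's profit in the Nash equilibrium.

1253.16

Fishing fleet South's profit: π = q_{South}(82 − (q_{South} + q_{East})) − 7q_{South}.
∂π/∂q_{South} = 75 − 2q_{South} − q_{East} = 0, so q_{South} = 37.5 − 0.5q_{East}.
For East: ∂π/∂q_{East} = 69 − 8q_{East} − q_{South} = 0 ⇒ q_{East} = 8.625 − 0.125q_{South}.
Solving the two reaction functions simultaneously: (1 − (−0.5)(−0.125))q_{South} = 37.5 − 0.5·8.625, so 0.9375q_{South} = 33.1875 and q_{South} = 35.4.
Then q_{East} = 8.625 − 0.125·35.4 = 4.2.
Price P = 82 − 39.6 = 42.4.
South's profit: (42.4 − 7)·35.4 = 1253.16.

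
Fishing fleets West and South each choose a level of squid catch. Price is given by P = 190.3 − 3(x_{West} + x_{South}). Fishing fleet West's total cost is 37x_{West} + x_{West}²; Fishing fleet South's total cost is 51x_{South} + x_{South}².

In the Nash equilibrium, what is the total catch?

Fishing fleet West's profit: π = x_{West}(190.3 − 3(x_{West} + x_{South})) − 37x_{West} − x_{West}².
∂π/∂x_{West} = 153.3 − 8x_{West} − 3x_{South} = 0, so x_{West} = 19.1625 − 0.375x_{South}.
By the same steps for South: x_{South} = 17.4125 − 0.375x_{West}.
Solving the two reaction functions simultaneously: (1 − (−0.375)(−0.375))x_{West} = 19.1625 − 0.375·17.4125, so (55/64)x_{West} = 1617/128 and x_{West} = 14.7.
Then x_{South} = 17.4125 − 0.375·14.7 = 11.9.
Total catch: 14.7 + 11.9 = 26.6.

26.6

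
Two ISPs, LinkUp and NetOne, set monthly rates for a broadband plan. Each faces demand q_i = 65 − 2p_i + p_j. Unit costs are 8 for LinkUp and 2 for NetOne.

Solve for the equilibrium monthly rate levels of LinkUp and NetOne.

LinkUp's profit: π = (p_{LinkUp} − 8)(65 − 2p_{LinkUp} + p_{NetOne}).
∂π/∂p_{LinkUp} = 81 − 4p_{LinkUp} + p_{NetOne} = 0 ⇒ p_{LinkUp} = 20.25 + 0.25p_{NetOne}.
Similarly p_{NetOne} = 17.25 + 0.25p_{LinkUp}.
Substituting the second reaction function into the first: p_{LinkUp} = 20.25 + 0.25(17.25 + 0.25p_{LinkUp}), which gives 0.9375p_{LinkUp} = 24.5625 ⇒ p_{LinkUp} = 26.2.
Then p_{NetOne} = 17.25 + 0.25·26.2 = 23.8.

26.2, 23.8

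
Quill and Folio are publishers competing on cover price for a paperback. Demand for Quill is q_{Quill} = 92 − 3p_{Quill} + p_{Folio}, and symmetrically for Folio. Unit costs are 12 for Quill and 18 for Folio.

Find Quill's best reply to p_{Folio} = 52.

30

Quill's profit: π = (p_{Quill} − 12)(92 − 3p_{Quill} + p_{Folio}).
∂π/∂p_{Quill} = 128 − 6p_{Quill} + p_{Folio} = 0 ⇒ p_{Quill} = 64/3 + (1/6)p_{Folio}.
At p_{Folio} = 52: p_{Quill} = 64/3 + (1/6)·52 = 30.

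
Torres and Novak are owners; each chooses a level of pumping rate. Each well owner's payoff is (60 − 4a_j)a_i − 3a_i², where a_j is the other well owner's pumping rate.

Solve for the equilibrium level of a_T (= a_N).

6

Torres's payoff is (60 − 4a_N)a_T − 3a_T².
∂π/∂a_T = 60 − 4a_N − 6a_T = 0, so a_T = 10 − (2/3)a_N.
The game is symmetric, so in equilibrium a_N = a_T: the reaction function gives (5/3)a_T = 10, hence a_T = 6.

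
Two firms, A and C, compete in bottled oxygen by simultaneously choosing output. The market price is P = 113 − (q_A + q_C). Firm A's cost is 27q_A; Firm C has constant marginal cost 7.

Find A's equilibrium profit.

484

Firm A's profit: π = q_A(113 − (q_A + q_C)) − 27q_A.
∂π/∂q_A = 86 − 2q_A − q_C = 0, so q_A = 43 − 0.5q_C.
By the same steps for C: q_C = 53 − 0.5q_A.
Plugging q_C into A's best response: q_A = 43 − 0.5(53 − 0.5q_A) ⇒ 0.75q_A = 16.5, so q_A = 22.
Then q_C = 53 − 0.5·22 = 42.
Price P = 113 − 64 = 49.
A's profit: (49 − 27)·22 = 484.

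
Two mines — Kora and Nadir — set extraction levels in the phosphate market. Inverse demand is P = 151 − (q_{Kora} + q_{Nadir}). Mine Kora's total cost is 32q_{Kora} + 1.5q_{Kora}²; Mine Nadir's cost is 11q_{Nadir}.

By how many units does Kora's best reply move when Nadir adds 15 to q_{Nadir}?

Mine Kora's profit: π = q_{Kora}(151 − (q_{Kora} + q_{Nadir})) − 32q_{Kora} − 1.5q_{Kora}².
∂π/∂q_{Kora} = 119 − 5q_{Kora} − q_{Nadir} = 0, so q_{Kora} = 23.8 − 0.2q_{Nadir}.
The reaction-function slope is −0.2, so a 15-unit rise in q_{Nadir} moves q_{Kora} by −0.2 × 15 = −3. Kora's best response falls — the actions are strategic substitutes.

-3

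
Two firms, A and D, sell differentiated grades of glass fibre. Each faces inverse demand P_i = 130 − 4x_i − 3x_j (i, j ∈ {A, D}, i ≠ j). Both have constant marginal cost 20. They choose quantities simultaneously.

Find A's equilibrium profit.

400

Firm A's profit: π = x_A(130 − 4x_A − 3x_D) − 20x_A.
∂π/∂x_A = 110 − 8x_A − 3x_D = 0 ⇒ x_A = 13.75 − 0.375x_D.
The game is symmetric, so in equilibrium x_D = x_A: the reaction function gives 1.375x_A = 13.75, hence x_A = 10.
P_A = 130 − 4·10 − 3·10 = 60.
Profit = (60 − 20)·10 = 400.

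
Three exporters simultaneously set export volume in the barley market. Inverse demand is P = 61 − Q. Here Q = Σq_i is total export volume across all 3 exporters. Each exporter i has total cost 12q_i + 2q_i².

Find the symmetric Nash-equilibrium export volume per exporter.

A representative exporter's profit is π_i = q_i(61 − Q) − 12q_i − 2q_i², with Q = q_i + Σ_{j≠i} q_j.
First-order condition: 49 − 6q_i − Σ_{j≠i} q_j = 0.
With identical exporters, set every q_j = q: then 49 − 6q − 2q = 0, i.e. q = 49/8 = 6.125.

6.125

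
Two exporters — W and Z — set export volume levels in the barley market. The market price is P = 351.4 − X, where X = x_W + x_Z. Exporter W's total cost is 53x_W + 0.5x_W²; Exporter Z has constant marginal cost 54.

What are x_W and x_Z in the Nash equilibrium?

59.88, 118.76

Exporter W's profit: π = x_W(351.4 − (x_W + x_Z)) − 53x_W − 0.5x_W².
∂π/∂x_W = 298.4 − 3x_W − x_Z = 0, so x_W = 1492/15 − (1/3)x_Z.
For Z: ∂π/∂x_Z = 297.4 − 2x_Z − x_W = 0 ⇒ x_Z = 148.7 − 0.5x_W.
Plugging x_Z into W's best response: x_W = 1492/15 − (1/3)(148.7 − 0.5x_W) ⇒ (5/6)x_W = 49.9, so x_W = 59.88.
Then x_Z = 148.7 − 0.5·59.88 = 118.76.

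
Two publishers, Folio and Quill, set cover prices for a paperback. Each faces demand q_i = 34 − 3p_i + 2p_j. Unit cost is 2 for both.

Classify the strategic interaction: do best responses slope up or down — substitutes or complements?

strategic complements

Folio's profit: π = (p_{Folio} − 2)(34 − 3p_{Folio} + 2p_{Quill}).
∂π/∂p_{Folio} = 40 − 6p_{Folio} + 2p_{Quill} = 0 ⇒ p_{Folio} = 20/3 + (1/3)p_{Quill}.
The best-response slope dp_{Folio}/dp_{Quill} = 1/3 > 0: the reaction function is upward-sloping, so the choices are strategic complements.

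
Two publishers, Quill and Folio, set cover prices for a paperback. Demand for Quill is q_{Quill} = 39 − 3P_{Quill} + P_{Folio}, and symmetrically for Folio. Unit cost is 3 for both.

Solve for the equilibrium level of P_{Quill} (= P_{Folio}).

Quill's profit: π = (P_{Quill} − 3)(39 − 3P_{Quill} + P_{Folio}).
∂π/∂P_{Quill} = 48 − 6P_{Quill} + P_{Folio} = 0 ⇒ P_{Quill} = 8 + (1/6)P_{Folio}.
The game is symmetric, so in equilibrium P_{Folio} = P_{Quill}: the reaction function gives (5/6)P_{Quill} = 8, hence P_{Quill} = 9.6.

9.6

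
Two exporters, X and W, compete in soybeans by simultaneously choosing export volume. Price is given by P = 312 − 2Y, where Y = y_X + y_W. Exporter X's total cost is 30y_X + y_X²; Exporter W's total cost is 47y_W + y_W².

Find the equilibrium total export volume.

Exporter X's profit: π = y_X(312 − 2(y_X + y_W)) − 30y_X − y_X².
∂π/∂y_X = 282 − 6y_X − 2y_W = 0, so y_X = 47 − (1/3)y_W.
By the same steps for W: y_W = 265/6 − (1/3)y_X.
Solving the two reaction functions simultaneously: (1 − (−1/3)(−1/3))y_X = 47 − (1/3)·(265/6), so (8/9)y_X = 581/18 and y_X = 36.3125.
Then y_W = 265/6 − (1/3)·36.3125 = 32.0625.
Total export volume: 36.3125 + 32.0625 = 68.375.

68.375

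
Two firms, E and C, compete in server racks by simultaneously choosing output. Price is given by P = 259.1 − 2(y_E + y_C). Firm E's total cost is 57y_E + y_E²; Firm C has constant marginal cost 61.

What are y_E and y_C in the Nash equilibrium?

Firm E's profit: π = y_E(259.1 − 2(y_E + y_C)) − 57y_E − y_E².
∂π/∂y_E = 202.1 − 6y_E − 2y_C = 0, so y_E = 2021/60 − (1/3)y_C.
For C: ∂π/∂y_C = 198.1 − 4y_C − 2y_E = 0 ⇒ y_C = 49.525 − 0.5y_E.
Solving the two reaction functions simultaneously: (1 − (−1/3)(−0.5))y_E = 2021/60 − (1/3)·49.525, so (5/6)y_E = 17.175 and y_E = 20.61.
Then y_C = 49.525 − 0.5·20.61 = 39.22.

20.61, 39.22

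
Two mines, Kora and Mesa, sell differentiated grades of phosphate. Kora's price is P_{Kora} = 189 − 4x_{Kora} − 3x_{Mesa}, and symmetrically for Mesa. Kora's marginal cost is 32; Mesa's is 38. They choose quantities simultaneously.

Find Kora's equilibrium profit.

Mine Kora's profit: π = x_{Kora}(189 − 4x_{Kora} − 3x_{Mesa}) − 32x_{Kora}.
∂π/∂x_{Kora} = 157 − 8x_{Kora} − 3x_{Mesa} = 0 ⇒ x_{Kora} = 19.625 − 0.375x_{Mesa}.
Similarly x_{Mesa} = 18.875 − 0.375x_{Kora}.
Solving the two reaction functions simultaneously: (1 − (−0.375)(−0.375))x_{Kora} = 19.625 − 0.375·18.875, so (55/64)x_{Kora} = 803/64 and x_{Kora} = 14.6.
Then x_{Mesa} = 18.875 − 0.375·14.6 = 13.4.
P_{Kora} = 189 − 4·14.6 − 3·13.4 = 90.4.
Profit = (90.4 − 32)·14.6 = 852.64.

852.64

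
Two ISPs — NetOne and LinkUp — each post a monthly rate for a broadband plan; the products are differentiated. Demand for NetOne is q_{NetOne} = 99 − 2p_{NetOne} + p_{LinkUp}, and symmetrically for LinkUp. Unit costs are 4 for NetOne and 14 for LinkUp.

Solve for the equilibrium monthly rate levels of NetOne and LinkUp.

NetOne's profit: π = (p_{NetOne} − 4)(99 − 2p_{NetOne} + p_{LinkUp}).
∂π/∂p_{NetOne} = 107 − 4p_{NetOne} + p_{LinkUp} = 0 ⇒ p_{NetOne} = 26.75 + 0.25p_{LinkUp}.
Similarly p_{LinkUp} = 31.75 + 0.25p_{NetOne}.
Substituting the second reaction function into the first: p_{NetOne} = 26.75 + 0.25(31.75 + 0.25p_{NetOne}), which gives 0.9375p_{NetOne} = 34.6875 ⇒ p_{NetOne} = 37.
Then p_{LinkUp} = 31.75 + 0.25·37 = 41.

37, 41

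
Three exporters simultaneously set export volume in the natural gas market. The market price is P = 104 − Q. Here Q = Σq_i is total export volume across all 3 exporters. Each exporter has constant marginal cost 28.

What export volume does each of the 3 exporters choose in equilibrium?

A representative exporter's profit is π_i = q_i(104 − Q) − 28q_i, with Q = q_i + Σ_{j≠i} q_j.
First-order condition: 76 − 2q_i − Σ_{j≠i} q_j = 0.
Imposing symmetry (q_j = q for all j) turns Σ_{j≠i} q_j into 2q, so 76 = 4q and q = 19.

19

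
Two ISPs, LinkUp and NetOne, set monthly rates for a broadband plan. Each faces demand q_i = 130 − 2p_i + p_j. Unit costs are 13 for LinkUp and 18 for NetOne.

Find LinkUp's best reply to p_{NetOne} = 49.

51.25

LinkUp's profit: π = (p_{LinkUp} − 13)(130 − 2p_{LinkUp} + p_{NetOne}).
∂π/∂p_{LinkUp} = 156 − 4p_{LinkUp} + p_{NetOne} = 0 ⇒ p_{LinkUp} = 39 + 0.25p_{NetOne}.
At p_{NetOne} = 49: p_{LinkUp} = 39 + 0.25·49 = 51.25.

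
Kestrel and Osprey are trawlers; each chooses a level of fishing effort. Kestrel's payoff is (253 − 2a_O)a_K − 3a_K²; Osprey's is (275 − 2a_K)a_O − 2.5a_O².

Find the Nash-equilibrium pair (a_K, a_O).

Expanding Kestrel's payoff: 253a_K − 2a_Oa_K − 3a_K².
∂π/∂a_K = 253 − 2a_O − 6a_K = 0, so a_K = 253/6 − (1/3)a_O.
Likewise for Osprey: a_O = 55 − 0.4a_K.
Substituting the second reaction function into the first: a_K = 253/6 − (1/3)(55 − 0.4a_K), which gives (13/15)a_K = 143/6 ⇒ a_K = 27.5.
Then a_O = 55 − 0.4·27.5 = 44.

27.5, 44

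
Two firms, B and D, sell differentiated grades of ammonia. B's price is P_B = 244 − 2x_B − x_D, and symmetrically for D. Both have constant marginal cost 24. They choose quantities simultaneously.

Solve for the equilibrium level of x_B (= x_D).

44

Firm B's profit: π = x_B(244 − 2x_B − x_D) − 24x_B.
∂π/∂x_B = 220 − 4x_B − x_D = 0 ⇒ x_B = 55 − 0.25x_D.
Setting x_B = x_D in the reaction function: x_B = 55 − 0.25x_B, so x_B = 55 / 1.25 = 44.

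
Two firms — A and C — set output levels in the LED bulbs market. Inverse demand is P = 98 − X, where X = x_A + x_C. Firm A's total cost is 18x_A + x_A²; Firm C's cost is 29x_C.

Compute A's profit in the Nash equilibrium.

Firm A's profit: π = x_A(98 − (x_A + x_C)) − 18x_A − x_A².
∂π/∂x_A = 80 − 4x_A − x_C = 0, so x_A = 20 − 0.25x_C.
For C: ∂π/∂x_C = 69 − 2x_C − x_A = 0 ⇒ x_C = 34.5 − 0.5x_A.
Substituting the second reaction function into the first: x_A = 20 − 0.25(34.5 − 0.5x_A), which gives 0.875x_A = 11.375 ⇒ x_A = 13.
Then x_C = 34.5 − 0.5·13 = 28.
Price P = 98 − 41 = 57.
A's profit: (57 − 18)·13 − (13)² = 338.

338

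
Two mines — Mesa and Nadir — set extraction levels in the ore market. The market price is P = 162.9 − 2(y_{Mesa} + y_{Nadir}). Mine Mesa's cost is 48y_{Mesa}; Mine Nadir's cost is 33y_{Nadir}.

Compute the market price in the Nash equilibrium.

Mine Mesa's profit: π = y_{Mesa}(162.9 − 2(y_{Mesa} + y_{Nadir})) − 48y_{Mesa}.
∂π/∂y_{Mesa} = 114.9 − 4y_{Mesa} − 2y_{Nadir} = 0, so y_{Mesa} = 28.725 − 0.5y_{Nadir}.
By the same steps for Nadir: y_{Nadir} = 32.475 − 0.5y_{Mesa}.
Solving the two reaction functions simultaneously: (1 − (−0.5)(−0.5))y_{Mesa} = 28.725 − 0.5·32.475, so 0.75y_{Mesa} = 12.4875 and y_{Mesa} = 16.65.
Then y_{Nadir} = 32.475 − 0.5·16.65 = 24.15.
Equilibrium price: P = 162.9 − 2·40.8 = 81.3.

81.3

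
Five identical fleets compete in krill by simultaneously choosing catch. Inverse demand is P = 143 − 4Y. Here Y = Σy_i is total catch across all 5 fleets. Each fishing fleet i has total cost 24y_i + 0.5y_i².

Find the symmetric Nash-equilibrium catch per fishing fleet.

4.76

A representative fishing fleet's profit is π_i = y_i(143 − 4Y) − 24y_i − 0.5y_i², with Y = y_i + Σ_{j≠i} y_j.
First-order condition: 119 − 9y_i − 4Σ_{j≠i} y_j = 0.
With identical fishing fleets, set every y_j = y: then 119 − 9y − 16y = 0, i.e. y = 119/25 = 4.76.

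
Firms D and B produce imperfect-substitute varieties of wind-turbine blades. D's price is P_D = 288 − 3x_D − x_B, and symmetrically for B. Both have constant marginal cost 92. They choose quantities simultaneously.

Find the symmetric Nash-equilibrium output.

Firm D's profit: π = x_D(288 − 3x_D − x_B) − 92x_D.
∂π/∂x_D = 196 − 6x_D − x_B = 0 ⇒ x_D = 98/3 − (1/6)x_B.
Setting x_D = x_B in the reaction function: x_D = 98/3 − (1/6)x_D, so x_D = (98/3) / (7/6) = 28.

28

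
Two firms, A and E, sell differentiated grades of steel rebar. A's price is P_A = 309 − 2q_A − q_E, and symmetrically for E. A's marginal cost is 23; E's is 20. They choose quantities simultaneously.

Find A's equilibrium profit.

6498

Firm A's profit: π = q_A(309 − 2q_A − q_E) − 23q_A.
∂π/∂q_A = 286 − 4q_A − q_E = 0 ⇒ q_A = 71.5 − 0.25q_E.
Similarly q_E = 72.25 − 0.25q_A.
Solving the two reaction functions simultaneously: (1 − (−0.25)(−0.25))q_A = 71.5 − 0.25·72.25, so 0.9375q_A = 53.4375 and q_A = 57.
Then q_E = 72.25 − 0.25·57 = 58.
P_A = 309 − 2·57 − 58 = 137.
Profit = (137 − 23)·57 = 6498.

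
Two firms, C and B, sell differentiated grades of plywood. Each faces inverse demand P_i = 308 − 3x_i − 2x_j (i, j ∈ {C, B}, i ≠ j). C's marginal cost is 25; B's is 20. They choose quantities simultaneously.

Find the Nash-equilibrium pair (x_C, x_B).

Firm C's profit: π = x_C(308 − 3x_C − 2x_B) − 25x_C.
∂π/∂x_C = 283 − 6x_C − 2x_B = 0 ⇒ x_C = 283/6 − (1/3)x_B.
Similarly x_B = 48 − (1/3)x_C.
Solving the two reaction functions simultaneously: (1 − (−1/3)(−1/3))x_C = 283/6 − (1/3)·48, so (8/9)x_C = 187/6 and x_C = 35.0625.
Then x_B = 48 − (1/3)·35.0625 = 36.3125.

35.0625, 36.3125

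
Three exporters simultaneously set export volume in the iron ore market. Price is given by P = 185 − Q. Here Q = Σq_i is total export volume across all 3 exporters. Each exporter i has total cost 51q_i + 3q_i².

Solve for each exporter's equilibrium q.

A representative exporter's profit is π_i = q_i(185 − Q) − 51q_i − 3q_i², with Q = q_i + Σ_{j≠i} q_j.
First-order condition: 134 − 8q_i − Σ_{j≠i} q_j = 0.
In a symmetric equilibrium every exporter chooses the same q, so Σ_{j≠i} q_j = 2q. The condition becomes 134 − 10q = 0, giving q = 134/10 = 13.4.

13.4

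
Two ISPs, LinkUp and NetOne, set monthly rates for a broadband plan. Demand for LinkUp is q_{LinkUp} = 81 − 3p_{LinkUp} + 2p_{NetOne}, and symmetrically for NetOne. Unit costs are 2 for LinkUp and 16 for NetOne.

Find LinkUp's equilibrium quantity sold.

LinkUp's profit: π = (p_{LinkUp} − 2)(81 − 3p_{LinkUp} + 2p_{NetOne}).
∂π/∂p_{LinkUp} = 87 − 6p_{LinkUp} + 2p_{NetOne} = 0 ⇒ p_{LinkUp} = 14.5 + (1/3)p_{NetOne}.
Similarly p_{NetOne} = 21.5 + (1/3)p_{LinkUp}.
Solving the two reaction functions simultaneously: (1 − (1/3)(1/3))p_{LinkUp} = 14.5 + (1/3)·21.5, so (8/9)p_{LinkUp} = 65/3 and p_{LinkUp} = 24.375.
Then p_{NetOne} = 21.5 + (1/3)·24.375 = 29.625.
q_{LinkUp} = 81 − 3·24.375 + 2·29.625 = 67.125.

67.125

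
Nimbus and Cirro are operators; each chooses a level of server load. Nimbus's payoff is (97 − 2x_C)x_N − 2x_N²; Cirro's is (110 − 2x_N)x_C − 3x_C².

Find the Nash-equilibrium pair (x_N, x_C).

18.1, 12.3

Expanding Nimbus's payoff: 97x_N − 2x_Cx_N − 2x_N².
∂π/∂x_N = 97 − 2x_C − 4x_N = 0, so x_N = 24.25 − 0.5x_C.
Likewise for Cirro: x_C = 55/3 − (1/3)x_N.
Solving the two reaction functions simultaneously: (1 − (−0.5)(−1/3))x_N = 24.25 − 0.5·(55/3), so (5/6)x_N = 181/12 and x_N = 18.1.
Then x_C = 55/3 − (1/3)·18.1 = 12.3.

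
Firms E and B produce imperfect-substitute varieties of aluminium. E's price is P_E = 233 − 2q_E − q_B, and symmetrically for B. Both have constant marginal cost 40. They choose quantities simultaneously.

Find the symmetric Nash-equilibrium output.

Firm E's profit: π = q_E(233 − 2q_E − q_B) − 40q_E.
∂π/∂q_E = 193 − 4q_E − q_B = 0 ⇒ q_E = 48.25 − 0.25q_B.
The game is symmetric, so in equilibrium q_B = q_E: the reaction function gives 1.25q_E = 48.25, hence q_E = 38.6.

38.6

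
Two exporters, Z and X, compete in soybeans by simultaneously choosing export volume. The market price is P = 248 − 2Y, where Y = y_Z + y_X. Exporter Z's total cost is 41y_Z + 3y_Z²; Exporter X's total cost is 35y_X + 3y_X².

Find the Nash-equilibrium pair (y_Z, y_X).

17.125, 17.875

Exporter Z's profit: π = y_Z(248 − 2(y_Z + y_X)) − 41y_Z − 3y_Z².
∂π/∂y_Z = 207 − 10y_Z − 2y_X = 0, so y_Z = 20.7 − 0.2y_X.
By the same steps for X: y_X = 21.3 − 0.2y_Z.
Substituting the second reaction function into the first: y_Z = 20.7 − 0.2(21.3 − 0.2y_Z), which gives 0.96y_Z = 16.44 ⇒ y_Z = 17.125.
Then y_X = 21.3 − 0.2·17.125 = 17.875.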